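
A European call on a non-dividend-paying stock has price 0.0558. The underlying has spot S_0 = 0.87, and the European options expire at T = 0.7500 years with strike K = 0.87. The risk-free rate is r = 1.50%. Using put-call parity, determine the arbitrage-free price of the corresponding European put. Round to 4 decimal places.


Answer: Put price = 0.0461

Derivation:
Put-call parity: C - P = S_0 * exp(-qT) - K * exp(-rT).
S_0 * exp(-qT) = 0.8700 * 1.00000000 = 0.87000000
K * exp(-rT) = 0.8700 * 0.98881304 = 0.86026735
P = C - S*exp(-qT) + K*exp(-rT)
P = 0.0558 - 0.87000000 + 0.86026735 = 0.0461


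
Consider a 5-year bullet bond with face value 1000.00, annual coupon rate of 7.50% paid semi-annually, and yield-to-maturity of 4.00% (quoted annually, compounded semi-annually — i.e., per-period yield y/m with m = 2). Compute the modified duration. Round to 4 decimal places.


Coupon per period c = face * coupon_rate / m = 37.500000
Periods per year m = 2; per-period yield y/m = 0.020000
Number of cashflows N = 10
Cashflows (t years, CF_t, discount factor 1/(1+y/m)^(m*t), PV):
  t = 0.5000: CF_t = 37.500000, DF = 0.980392, PV = 36.764706
  t = 1.0000: CF_t = 37.500000, DF = 0.961169, PV = 36.043829
  t = 1.5000: CF_t = 37.500000, DF = 0.942322, PV = 35.337088
  t = 2.0000: CF_t = 37.500000, DF = 0.923845, PV = 34.644203
  t = 2.5000: CF_t = 37.500000, DF = 0.905731, PV = 33.964905
  t = 3.0000: CF_t = 37.500000, DF = 0.887971, PV = 33.298927
  t = 3.5000: CF_t = 37.500000, DF = 0.870560, PV = 32.646007
  t = 4.0000: CF_t = 37.500000, DF = 0.853490, PV = 32.005889
  t = 4.5000: CF_t = 37.500000, DF = 0.836755, PV = 31.378322
  t = 5.0000: CF_t = 1037.500000, DF = 0.820348, PV = 851.111361
Price P = sum_t PV_t = 1157.195238
First compute Macaulay numerator sum_t t * PV_t:
  t * PV_t at t = 0.5000: 18.382353
  t * PV_t at t = 1.0000: 36.043829
  t * PV_t at t = 1.5000: 53.005631
  t * PV_t at t = 2.0000: 69.288407
  t * PV_t at t = 2.5000: 84.912263
  t * PV_t at t = 3.0000: 99.896780
  t * PV_t at t = 3.5000: 114.261023
  t * PV_t at t = 4.0000: 128.023556
  t * PV_t at t = 4.5000: 141.202451
  t * PV_t at t = 5.0000: 4255.556806
Macaulay duration D = 5000.573100 / 1157.195238 = 4.321287
Modified duration = D / (1 + y/m) = 4.321287 / (1 + 0.020000) = 4.236556

Answer: Modified duration = 4.2366


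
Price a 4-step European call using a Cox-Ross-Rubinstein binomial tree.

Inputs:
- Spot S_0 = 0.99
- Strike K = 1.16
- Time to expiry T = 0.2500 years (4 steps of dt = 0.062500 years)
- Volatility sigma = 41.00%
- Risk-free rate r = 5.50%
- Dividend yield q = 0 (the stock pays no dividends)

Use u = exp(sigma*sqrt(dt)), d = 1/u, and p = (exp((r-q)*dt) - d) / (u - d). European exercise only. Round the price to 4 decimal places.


Answer: Price = V(0,0) = 0.0322

Derivation:
dt = T/N = 0.062500
u = exp(sigma*sqrt(dt)) = 1.107937; d = 1/u = 0.902578
p = (exp((r-q)*dt) - d) / (u - d) = 0.491165
Discount per step: exp(-r*dt) = 0.996568
Stock lattice S(k, i) with i counting down-moves:
  k=0: S(0,0) = 0.9900
  k=1: S(1,0) = 1.0969; S(1,1) = 0.8936
  k=2: S(2,0) = 1.2152; S(2,1) = 0.9900; S(2,2) = 0.8065
  k=3: S(3,0) = 1.3464; S(3,1) = 1.0969; S(3,2) = 0.8936; S(3,3) = 0.7279
  k=4: S(4,0) = 1.4917; S(4,1) = 1.2152; S(4,2) = 0.9900; S(4,3) = 0.8065; S(4,4) = 0.6570
Terminal payoffs V(N, i) = max(S_T - K, 0):
  V(4,0) = 0.331750; V(4,1) = 0.055250; V(4,2) = 0.000000; V(4,3) = 0.000000; V(4,4) = 0.000000
Backward induction: V(k, i) = exp(-r*dt) * [p * V(k+1, i) + (1-p) * V(k+1, i+1)].
  V(3,0) = exp(-r*dt) * [p*0.331750 + (1-p)*0.055250] = 0.190401
  V(3,1) = exp(-r*dt) * [p*0.055250 + (1-p)*0.000000] = 0.027044
  V(3,2) = exp(-r*dt) * [p*0.000000 + (1-p)*0.000000] = 0.000000
  V(3,3) = exp(-r*dt) * [p*0.000000 + (1-p)*0.000000] = 0.000000
  V(2,0) = exp(-r*dt) * [p*0.190401 + (1-p)*0.027044] = 0.106911
  V(2,1) = exp(-r*dt) * [p*0.027044 + (1-p)*0.000000] = 0.013237
  V(2,2) = exp(-r*dt) * [p*0.000000 + (1-p)*0.000000] = 0.000000
  V(1,0) = exp(-r*dt) * [p*0.106911 + (1-p)*0.013237] = 0.059043
  V(1,1) = exp(-r*dt) * [p*0.013237 + (1-p)*0.000000] = 0.006479
  V(0,0) = exp(-r*dt) * [p*0.059043 + (1-p)*0.006479] = 0.032186


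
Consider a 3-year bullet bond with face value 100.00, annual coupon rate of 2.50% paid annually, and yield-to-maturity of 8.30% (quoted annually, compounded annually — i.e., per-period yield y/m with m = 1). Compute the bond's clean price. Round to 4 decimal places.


Answer: Price = 85.1334

Derivation:
Coupon per period c = face * coupon_rate / m = 2.500000
Periods per year m = 1; per-period yield y/m = 0.083000
Number of cashflows N = 3
Cashflows (t years, CF_t, discount factor 1/(1+y/m)^(m*t), PV):
  t = 1.0000: CF_t = 2.500000, DF = 0.923361, PV = 2.308403
  t = 2.0000: CF_t = 2.500000, DF = 0.852596, PV = 2.131489
  t = 3.0000: CF_t = 102.500000, DF = 0.787254, PV = 80.693489
Price P = sum_t PV_t = 85.133381


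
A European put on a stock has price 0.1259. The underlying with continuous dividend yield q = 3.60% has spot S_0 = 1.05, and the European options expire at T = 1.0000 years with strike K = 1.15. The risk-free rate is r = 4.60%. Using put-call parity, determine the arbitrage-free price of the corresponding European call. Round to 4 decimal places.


Put-call parity: C - P = S_0 * exp(-qT) - K * exp(-rT).
S_0 * exp(-qT) = 1.0500 * 0.96464029 = 1.01287231
K * exp(-rT) = 1.1500 * 0.95504196 = 1.09829826
C = P + S*exp(-qT) - K*exp(-rT)
C = 0.1259 + 1.01287231 - 1.09829826 = 0.0405

Answer: Call price = 0.0405


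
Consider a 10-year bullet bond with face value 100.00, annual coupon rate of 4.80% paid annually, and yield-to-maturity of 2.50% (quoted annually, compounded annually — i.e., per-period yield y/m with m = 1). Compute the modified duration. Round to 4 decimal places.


Answer: Modified duration = 8.1514

Derivation:
Coupon per period c = face * coupon_rate / m = 4.800000
Periods per year m = 1; per-period yield y/m = 0.025000
Number of cashflows N = 10
Cashflows (t years, CF_t, discount factor 1/(1+y/m)^(m*t), PV):
  t = 1.0000: CF_t = 4.800000, DF = 0.975610, PV = 4.682927
  t = 2.0000: CF_t = 4.800000, DF = 0.951814, PV = 4.568709
  t = 3.0000: CF_t = 4.800000, DF = 0.928599, PV = 4.457277
  t = 4.0000: CF_t = 4.800000, DF = 0.905951, PV = 4.348563
  t = 5.0000: CF_t = 4.800000, DF = 0.883854, PV = 4.242501
  t = 6.0000: CF_t = 4.800000, DF = 0.862297, PV = 4.139025
  t = 7.0000: CF_t = 4.800000, DF = 0.841265, PV = 4.038073
  t = 8.0000: CF_t = 4.800000, DF = 0.820747, PV = 3.939584
  t = 9.0000: CF_t = 4.800000, DF = 0.800728, PV = 3.843496
  t = 10.0000: CF_t = 104.800000, DF = 0.781198, PV = 81.869593
Price P = sum_t PV_t = 120.129747
First compute Macaulay numerator sum_t t * PV_t:
  t * PV_t at t = 1.0000: 4.682927
  t * PV_t at t = 2.0000: 9.137418
  t * PV_t at t = 3.0000: 13.371832
  t * PV_t at t = 4.0000: 17.394252
  t * PV_t at t = 5.0000: 21.212503
  t * PV_t at t = 6.0000: 24.834150
  t * PV_t at t = 7.0000: 28.266512
  t * PV_t at t = 8.0000: 31.516668
  t * PV_t at t = 9.0000: 34.591465
  t * PV_t at t = 10.0000: 818.695925
Macaulay duration D = 1003.703652 / 120.129747 = 8.355163
Modified duration = D / (1 + y/m) = 8.355163 / (1 + 0.025000) = 8.151379


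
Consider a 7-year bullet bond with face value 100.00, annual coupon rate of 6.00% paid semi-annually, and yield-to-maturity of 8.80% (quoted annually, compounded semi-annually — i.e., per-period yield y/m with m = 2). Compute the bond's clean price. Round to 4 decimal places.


Answer: Price = 85.5946

Derivation:
Coupon per period c = face * coupon_rate / m = 3.000000
Periods per year m = 2; per-period yield y/m = 0.044000
Number of cashflows N = 14
Cashflows (t years, CF_t, discount factor 1/(1+y/m)^(m*t), PV):
  t = 0.5000: CF_t = 3.000000, DF = 0.957854, PV = 2.873563
  t = 1.0000: CF_t = 3.000000, DF = 0.917485, PV = 2.752455
  t = 1.5000: CF_t = 3.000000, DF = 0.878817, PV = 2.636451
  t = 2.0000: CF_t = 3.000000, DF = 0.841779, PV = 2.525337
  t = 2.5000: CF_t = 3.000000, DF = 0.806302, PV = 2.418905
  t = 3.0000: CF_t = 3.000000, DF = 0.772320, PV = 2.316959
  t = 3.5000: CF_t = 3.000000, DF = 0.739770, PV = 2.219309
  t = 4.0000: CF_t = 3.000000, DF = 0.708592, PV = 2.125775
  t = 4.5000: CF_t = 3.000000, DF = 0.678728, PV = 2.036183
  t = 5.0000: CF_t = 3.000000, DF = 0.650122, PV = 1.950367
  t = 5.5000: CF_t = 3.000000, DF = 0.622722, PV = 1.868167
  t = 6.0000: CF_t = 3.000000, DF = 0.596477, PV = 1.789432
  t = 6.5000: CF_t = 3.000000, DF = 0.571339, PV = 1.714016
  t = 7.0000: CF_t = 103.000000, DF = 0.547259, PV = 56.367691
Price P = sum_t PV_t = 85.594609


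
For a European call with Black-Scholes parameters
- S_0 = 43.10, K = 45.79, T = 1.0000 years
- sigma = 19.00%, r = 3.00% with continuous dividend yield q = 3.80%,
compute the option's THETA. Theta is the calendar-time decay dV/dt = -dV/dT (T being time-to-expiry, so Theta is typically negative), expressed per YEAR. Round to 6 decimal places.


Answer: Theta = -1.327156

Derivation:
d1 = -0.2657512082; d2 = -0.4557512082
phi(d1) = 0.3851007134; exp(-qT) = 0.9627129409; exp(-rT) = 0.9704455335
Theta = -S*exp(-qT)*phi(d1)*sigma/(2*sqrt(T)) - r*K*exp(-rT)*N(d2) + q*S*exp(-qT)*N(d1)
N(d1) = 0.3952154112; N(d2) = 0.3242844469; sqrt(T) = 1.0000000000
Term 1 = -43.1000 * 0.9627129409 * 0.3851007134 * 0.1900 / (2 * 1.0000000000) = -1.5180008275
Term 2 = -0.0300 * 45.7900 * 0.9704455335 * 0.3242844469 = -0.4323039300
Term 3 = 0.0380 * 43.1000 * 0.9627129409 * 0.3952154112 = 0.6231484911
Theta = -1.5180008275 + (-0.4323039300) + (0.6231484911) = -1.327156


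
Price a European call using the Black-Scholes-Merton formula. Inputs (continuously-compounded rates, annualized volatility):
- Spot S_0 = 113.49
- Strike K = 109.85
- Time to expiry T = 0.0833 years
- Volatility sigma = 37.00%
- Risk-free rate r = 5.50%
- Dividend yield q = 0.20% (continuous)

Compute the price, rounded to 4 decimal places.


Answer: Price = 7.0875

Derivation:
d1 = (ln(S/K) + (r - q + 0.5*sigma^2) * T) / (sigma * sqrt(T)) = 0.40000318
d2 = d1 - sigma * sqrt(T) = 0.29321474
exp(-rT) = 0.99542898; exp(-qT) = 0.99983341
C = S_0 * exp(-qT) * N(d1) - K * exp(-rT) * N(d2)
N(d1) = 0.65542291; N(d2) = 0.61532099
C = 113.4900 * 0.99983341 * 0.65542291 - 109.8500 * 0.99542898 * 0.61532099 = 7.0875


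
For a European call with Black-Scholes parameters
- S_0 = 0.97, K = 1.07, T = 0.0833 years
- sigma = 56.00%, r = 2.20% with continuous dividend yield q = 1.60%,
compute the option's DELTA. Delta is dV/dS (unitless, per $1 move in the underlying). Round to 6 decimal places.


Answer: Delta = 0.300030

Derivation:
d1 = -0.5231630536; d2 = -0.6847887942
phi(d1) = 0.3479180472; exp(-qT) = 0.9986680878; exp(-rT) = 0.9981690782
N(d1) = 0.3004303949
Delta = exp(-qT) * N(d1) = 0.9986680878 * 0.3004303949 = 0.300030


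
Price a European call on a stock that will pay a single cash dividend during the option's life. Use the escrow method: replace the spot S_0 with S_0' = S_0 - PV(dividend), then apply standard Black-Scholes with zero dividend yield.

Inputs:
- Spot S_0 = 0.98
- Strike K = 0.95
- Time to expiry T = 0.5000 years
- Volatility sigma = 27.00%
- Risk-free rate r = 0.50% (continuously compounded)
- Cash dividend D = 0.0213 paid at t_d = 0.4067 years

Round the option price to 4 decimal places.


PV(D) = D * exp(-r * t_d) = 0.0213 * 0.99796857 = 0.02125673
S_0' = S_0 - PV(D) = 0.9800 - 0.02125673 = 0.95874327
d1 = (ln(S_0'/K) + (r + sigma^2/2)*T) / (sigma*sqrt(T)) = 0.15653955
d2 = d1 - sigma*sqrt(T) = -0.03437928
exp(-rT) = 0.99750312
N(d1) = 0.56219613; N(d2) = 0.48628735
C = S_0' * N(d1) - K * exp(-rT) * N(d2) = 0.95874327 * 0.56219613 - 0.9500 * 0.99750312 * 0.48628735 = 0.0782

Answer: Price = 0.0782


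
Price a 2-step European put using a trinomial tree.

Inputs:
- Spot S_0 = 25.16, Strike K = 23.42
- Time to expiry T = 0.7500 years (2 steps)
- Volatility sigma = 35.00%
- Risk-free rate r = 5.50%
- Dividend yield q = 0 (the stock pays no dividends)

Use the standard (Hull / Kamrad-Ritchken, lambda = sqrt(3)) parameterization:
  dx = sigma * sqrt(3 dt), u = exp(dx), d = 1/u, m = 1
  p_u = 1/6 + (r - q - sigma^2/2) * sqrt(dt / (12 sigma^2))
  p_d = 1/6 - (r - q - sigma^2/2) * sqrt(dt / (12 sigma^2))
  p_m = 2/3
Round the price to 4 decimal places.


dt = T/N = 0.375000; dx = sigma*sqrt(3*dt) = 0.371231
u = exp(dx) = 1.449518; d = 1/u = 0.689885
p_u = 0.163510, p_m = 0.666667, p_d = 0.169823
Discount per step: exp(-r*dt) = 0.979586
Stock lattice S(k, j) with j the centered position index:
  k=0: S(0,+0) = 25.1600
  k=1: S(1,-1) = 17.3575; S(1,+0) = 25.1600; S(1,+1) = 36.4699
  k=2: S(2,-2) = 11.9747; S(2,-1) = 17.3575; S(2,+0) = 25.1600; S(2,+1) = 36.4699; S(2,+2) = 52.8637
Terminal payoffs V(N, j) = max(K - S_T, 0):
  V(2,-2) = 11.445333; V(2,-1) = 6.062506; V(2,+0) = 0.000000; V(2,+1) = 0.000000; V(2,+2) = 0.000000
Backward induction: V(k, j) = exp(-r*dt) * [p_u * V(k+1, j+1) + p_m * V(k+1, j) + p_d * V(k+1, j-1)]
  V(1,-1) = exp(-r*dt) * [p_u*0.000000 + p_m*6.062506 + p_d*11.445333] = 5.863172
  V(1,+0) = exp(-r*dt) * [p_u*0.000000 + p_m*0.000000 + p_d*6.062506] = 1.008538
  V(1,+1) = exp(-r*dt) * [p_u*0.000000 + p_m*0.000000 + p_d*0.000000] = 0.000000
  V(0,+0) = exp(-r*dt) * [p_u*0.000000 + p_m*1.008538 + p_d*5.863172] = 1.634011

Answer: Price = V(0,0) = 1.6340


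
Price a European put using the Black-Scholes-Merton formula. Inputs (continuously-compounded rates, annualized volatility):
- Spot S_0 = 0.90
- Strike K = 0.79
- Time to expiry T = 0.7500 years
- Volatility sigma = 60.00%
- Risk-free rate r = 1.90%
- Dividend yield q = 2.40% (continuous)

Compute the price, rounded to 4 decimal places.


d1 = (ln(S/K) + (r - q + 0.5*sigma^2) * T) / (sigma * sqrt(T)) = 0.50347218
d2 = d1 - sigma * sqrt(T) = -0.01614306
exp(-rT) = 0.98585105; exp(-qT) = 0.98216103
P = K * exp(-rT) * N(-d2) - S_0 * exp(-qT) * N(-d1)
N(-d1) = 0.30731617; N(-d2) = 0.50643987
P = 0.7900 * 0.98585105 * 0.50643987 - 0.9000 * 0.98216103 * 0.30731617 = 0.1228

Answer: Price = 0.1228


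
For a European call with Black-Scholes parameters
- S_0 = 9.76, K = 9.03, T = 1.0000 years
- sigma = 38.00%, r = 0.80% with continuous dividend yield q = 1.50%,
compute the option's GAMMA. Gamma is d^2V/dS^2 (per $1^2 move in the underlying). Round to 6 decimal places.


d1 = 0.3761579816; d2 = -0.0038420184
phi(d1) = 0.3716934042; exp(-qT) = 0.9851119396; exp(-rT) = 0.9920319148
Gamma = exp(-qT) * phi(d1) / (S * sigma * sqrt(T)) = 0.9851119396 * 0.3716934042 / (9.7600 * 0.3800 * 1.0000000000) = 0.098727

Answer: Gamma = 0.098727


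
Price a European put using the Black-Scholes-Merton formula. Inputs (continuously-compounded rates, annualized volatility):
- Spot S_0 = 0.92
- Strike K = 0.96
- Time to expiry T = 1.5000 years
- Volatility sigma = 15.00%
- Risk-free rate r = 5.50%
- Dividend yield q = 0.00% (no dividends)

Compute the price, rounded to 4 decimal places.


Answer: Price = 0.0496

Derivation:
d1 = (ln(S/K) + (r - q + 0.5*sigma^2) * T) / (sigma * sqrt(T)) = 0.30926379
d2 = d1 - sigma * sqrt(T) = 0.12555206
exp(-rT) = 0.92081144; exp(-qT) = 1.00000000
P = K * exp(-rT) * N(-d2) - S_0 * exp(-qT) * N(-d1)
N(-d1) = 0.37856044; N(-d2) = 0.45004326
P = 0.9600 * 0.92081144 * 0.45004326 - 0.9200 * 1.00000000 * 0.37856044 = 0.0496


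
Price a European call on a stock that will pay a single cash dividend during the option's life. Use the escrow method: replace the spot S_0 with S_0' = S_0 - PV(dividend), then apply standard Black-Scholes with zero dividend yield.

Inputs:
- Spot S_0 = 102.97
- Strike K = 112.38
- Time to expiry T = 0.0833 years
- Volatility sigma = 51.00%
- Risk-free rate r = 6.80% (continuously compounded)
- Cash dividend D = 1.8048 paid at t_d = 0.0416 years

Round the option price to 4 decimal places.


PV(D) = D * exp(-r * t_d) = 1.8048 * 0.99717520 = 1.79970180
S_0' = S_0 - PV(D) = 102.9700 - 1.79970180 = 101.17029820
d1 = (ln(S_0'/K) + (r + sigma^2/2)*T) / (sigma*sqrt(T)) = -0.60180903
d2 = d1 - sigma*sqrt(T) = -0.74900390
exp(-rT) = 0.99435161
N(d1) = 0.27365063; N(d2) = 0.22692743
C = S_0' * N(d1) - K * exp(-rT) * N(d2) = 101.17029820 * 0.27365063 - 112.3800 * 0.99435161 * 0.22692743 = 2.3273

Answer: Price = 2.3273


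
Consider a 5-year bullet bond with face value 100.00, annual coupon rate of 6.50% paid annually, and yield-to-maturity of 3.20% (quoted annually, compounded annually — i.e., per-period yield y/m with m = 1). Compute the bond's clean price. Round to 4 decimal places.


Coupon per period c = face * coupon_rate / m = 6.500000
Periods per year m = 1; per-period yield y/m = 0.032000
Number of cashflows N = 5
Cashflows (t years, CF_t, discount factor 1/(1+y/m)^(m*t), PV):
  t = 1.0000: CF_t = 6.500000, DF = 0.968992, PV = 6.298450
  t = 2.0000: CF_t = 6.500000, DF = 0.938946, PV = 6.103149
  t = 3.0000: CF_t = 6.500000, DF = 0.909831, PV = 5.913904
  t = 4.0000: CF_t = 6.500000, DF = 0.881620, PV = 5.730527
  t = 5.0000: CF_t = 106.500000, DF = 0.854283, PV = 90.981087
Price P = sum_t PV_t = 115.027116

Answer: Price = 115.0271


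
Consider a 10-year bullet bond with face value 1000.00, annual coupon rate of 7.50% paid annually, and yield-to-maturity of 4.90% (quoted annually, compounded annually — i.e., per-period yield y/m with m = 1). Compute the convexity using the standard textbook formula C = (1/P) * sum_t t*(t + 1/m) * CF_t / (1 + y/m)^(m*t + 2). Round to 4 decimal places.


Coupon per period c = face * coupon_rate / m = 75.000000
Periods per year m = 1; per-period yield y/m = 0.049000
Number of cashflows N = 10
Cashflows (t years, CF_t, discount factor 1/(1+y/m)^(m*t), PV):
  t = 1.0000: CF_t = 75.000000, DF = 0.953289, PV = 71.496663
  t = 2.0000: CF_t = 75.000000, DF = 0.908760, PV = 68.156972
  t = 3.0000: CF_t = 75.000000, DF = 0.866310, PV = 64.973281
  t = 4.0000: CF_t = 75.000000, DF = 0.825844, PV = 61.938304
  t = 5.0000: CF_t = 75.000000, DF = 0.787268, PV = 59.045095
  t = 6.0000: CF_t = 75.000000, DF = 0.750494, PV = 56.287030
  t = 7.0000: CF_t = 75.000000, DF = 0.715437, PV = 53.657798
  t = 8.0000: CF_t = 75.000000, DF = 0.682018, PV = 51.151380
  t = 9.0000: CF_t = 75.000000, DF = 0.650161, PV = 48.762040
  t = 10.0000: CF_t = 1075.000000, DF = 0.619791, PV = 666.275099
Price P = sum_t PV_t = 1201.743663
Convexity numerator sum_t t*(t + 1/m) * CF_t / (1+y/m)^(m*t + 2):
  t = 1.0000: term = 129.946562
  t = 2.0000: term = 371.629825
  t = 3.0000: term = 708.541135
  t = 4.0000: term = 1125.740602
  t = 5.0000: term = 1609.733939
  t = 6.0000: term = 2148.357974
  t = 7.0000: term = 2730.674260
  t = 8.0000: term = 3346.870263
  t = 9.0000: term = 3988.167616
  t = 10.0000: term = 66603.229969
Convexity = (1/P) * sum = 82762.892146 / 1201.743663 = 68.869007

Answer: Convexity = 68.8690


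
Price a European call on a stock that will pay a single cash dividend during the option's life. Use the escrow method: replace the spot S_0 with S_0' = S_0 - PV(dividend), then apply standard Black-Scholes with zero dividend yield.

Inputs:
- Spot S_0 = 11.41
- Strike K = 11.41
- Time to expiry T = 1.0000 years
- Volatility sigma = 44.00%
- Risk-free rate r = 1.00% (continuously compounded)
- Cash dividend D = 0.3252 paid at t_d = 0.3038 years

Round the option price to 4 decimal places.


Answer: Price = 1.8451

Derivation:
PV(D) = D * exp(-r * t_d) = 0.3252 * 0.99696661 = 0.32421354
S_0' = S_0 - PV(D) = 11.4100 - 0.32421354 = 11.08578646
d1 = (ln(S_0'/K) + (r + sigma^2/2)*T) / (sigma*sqrt(T)) = 0.17721278
d2 = d1 - sigma*sqrt(T) = -0.26278722
exp(-rT) = 0.99004983
N(d1) = 0.57032937; N(d2) = 0.39635729
C = S_0' * N(d1) - K * exp(-rT) * N(d2) = 11.08578646 * 0.57032937 - 11.4100 * 0.99004983 * 0.39635729 = 1.8451


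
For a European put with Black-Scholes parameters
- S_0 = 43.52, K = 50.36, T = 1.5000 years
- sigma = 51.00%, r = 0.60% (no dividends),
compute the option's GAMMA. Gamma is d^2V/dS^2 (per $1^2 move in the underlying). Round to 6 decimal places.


d1 = 0.0930139991; d2 = -0.5316058853
phi(d1) = 0.3972202623; exp(-qT) = 1.0000000000; exp(-rT) = 0.9910403788
Gamma = exp(-qT) * phi(d1) / (S * sigma * sqrt(T)) = 1.0000000000 * 0.3972202623 / (43.5200 * 0.5100 * 1.2247448714) = 0.014613

Answer: Gamma = 0.014613


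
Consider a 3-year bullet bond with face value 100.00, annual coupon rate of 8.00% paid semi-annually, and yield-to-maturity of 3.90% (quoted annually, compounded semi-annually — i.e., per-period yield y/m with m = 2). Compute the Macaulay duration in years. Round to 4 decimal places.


Answer: Macaulay duration = 2.7427 years

Derivation:
Coupon per period c = face * coupon_rate / m = 4.000000
Periods per year m = 2; per-period yield y/m = 0.019500
Number of cashflows N = 6
Cashflows (t years, CF_t, discount factor 1/(1+y/m)^(m*t), PV):
  t = 0.5000: CF_t = 4.000000, DF = 0.980873, PV = 3.923492
  t = 1.0000: CF_t = 4.000000, DF = 0.962112, PV = 3.848447
  t = 1.5000: CF_t = 4.000000, DF = 0.943709, PV = 3.774838
  t = 2.0000: CF_t = 4.000000, DF = 0.925659, PV = 3.702636
  t = 2.5000: CF_t = 4.000000, DF = 0.907954, PV = 3.631816
  t = 3.0000: CF_t = 104.000000, DF = 0.890588, PV = 92.621105
Price P = sum_t PV_t = 111.502335
Macaulay numerator sum_t t * PV_t:
  t * PV_t at t = 0.5000: 1.961746
  t * PV_t at t = 1.0000: 3.848447
  t * PV_t at t = 1.5000: 5.662257
  t * PV_t at t = 2.0000: 7.405273
  t * PV_t at t = 2.5000: 9.079540
  t * PV_t at t = 3.0000: 277.863315
Macaulay duration D = (sum_t t * PV_t) / P = 305.820578 / 111.502335 = 2.742728


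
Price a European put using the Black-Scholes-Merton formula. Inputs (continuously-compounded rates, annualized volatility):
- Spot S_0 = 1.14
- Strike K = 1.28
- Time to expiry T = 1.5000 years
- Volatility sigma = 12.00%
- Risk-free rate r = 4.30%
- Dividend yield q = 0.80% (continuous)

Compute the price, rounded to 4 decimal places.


Answer: Price = 0.1112

Derivation:
d1 = (ln(S/K) + (r - q + 0.5*sigma^2) * T) / (sigma * sqrt(T)) = -0.35743373
d2 = d1 - sigma * sqrt(T) = -0.50440312
exp(-rT) = 0.93753611; exp(-qT) = 0.98807171
P = K * exp(-rT) * N(-d2) - S_0 * exp(-qT) * N(-d1)
N(-d1) = 0.63961644; N(-d2) = 0.69301094
P = 1.2800 * 0.93753611 * 0.69301094 - 1.1400 * 0.98807171 * 0.63961644 = 0.1112


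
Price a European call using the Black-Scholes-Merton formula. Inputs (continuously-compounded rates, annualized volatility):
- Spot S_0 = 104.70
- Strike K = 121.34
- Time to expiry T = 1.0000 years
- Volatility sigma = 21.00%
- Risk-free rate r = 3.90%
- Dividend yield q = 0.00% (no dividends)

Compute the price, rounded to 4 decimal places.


Answer: Price = 4.4606

Derivation:
d1 = (ln(S/K) + (r - q + 0.5*sigma^2) * T) / (sigma * sqrt(T)) = -0.41165431
d2 = d1 - sigma * sqrt(T) = -0.62165431
exp(-rT) = 0.96175071; exp(-qT) = 1.00000000
C = S_0 * exp(-qT) * N(d1) - K * exp(-rT) * N(d2)
N(d1) = 0.34029641; N(d2) = 0.26708460
C = 104.7000 * 1.00000000 * 0.34029641 - 121.3400 * 0.96175071 * 0.26708460 = 4.4606


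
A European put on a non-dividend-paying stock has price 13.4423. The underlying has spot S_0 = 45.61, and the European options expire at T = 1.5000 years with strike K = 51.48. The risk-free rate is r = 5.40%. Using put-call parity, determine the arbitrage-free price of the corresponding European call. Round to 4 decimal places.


Put-call parity: C - P = S_0 * exp(-qT) - K * exp(-rT).
S_0 * exp(-qT) = 45.6100 * 1.00000000 = 45.61000000
K * exp(-rT) = 51.4800 * 0.92219369 = 47.47453124
C = P + S*exp(-qT) - K*exp(-rT)
C = 13.4423 + 45.61000000 - 47.47453124 = 11.5778

Answer: Call price = 11.5778


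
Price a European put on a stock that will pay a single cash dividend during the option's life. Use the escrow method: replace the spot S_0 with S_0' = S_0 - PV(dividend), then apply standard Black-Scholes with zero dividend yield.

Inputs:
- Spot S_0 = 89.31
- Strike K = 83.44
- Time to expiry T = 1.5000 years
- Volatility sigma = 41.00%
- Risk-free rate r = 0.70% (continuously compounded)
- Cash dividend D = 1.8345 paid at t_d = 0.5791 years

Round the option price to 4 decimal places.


Answer: Price = 14.5077

Derivation:
PV(D) = D * exp(-r * t_d) = 1.8345 * 0.99595451 = 1.82707854
S_0' = S_0 - PV(D) = 89.3100 - 1.82707854 = 87.48292146
d1 = (ln(S_0'/K) + (r + sigma^2/2)*T) / (sigma*sqrt(T)) = 0.36621023
d2 = d1 - sigma*sqrt(T) = -0.13593517
exp(-rT) = 0.98955493
N(-d1) = 0.35710411; N(-d2) = 0.55406373
P = K * exp(-rT) * N(-d2) - S_0' * N(-d1) = 83.4400 * 0.98955493 * 0.55406373 - 87.48292146 * 0.35710411 = 14.5077


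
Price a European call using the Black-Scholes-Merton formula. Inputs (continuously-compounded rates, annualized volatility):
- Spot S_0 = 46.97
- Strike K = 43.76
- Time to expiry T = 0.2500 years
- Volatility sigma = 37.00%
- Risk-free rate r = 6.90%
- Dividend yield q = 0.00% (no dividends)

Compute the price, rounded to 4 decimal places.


Answer: Price = 5.6622

Derivation:
d1 = (ln(S/K) + (r - q + 0.5*sigma^2) * T) / (sigma * sqrt(T)) = 0.56838617
d2 = d1 - sigma * sqrt(T) = 0.38338617
exp(-rT) = 0.98289793; exp(-qT) = 1.00000000
C = S_0 * exp(-qT) * N(d1) - K * exp(-rT) * N(d2)
N(d1) = 0.71511361; N(d2) = 0.64928327
C = 46.9700 * 1.00000000 * 0.71511361 - 43.7600 * 0.98289793 * 0.64928327 = 5.6622


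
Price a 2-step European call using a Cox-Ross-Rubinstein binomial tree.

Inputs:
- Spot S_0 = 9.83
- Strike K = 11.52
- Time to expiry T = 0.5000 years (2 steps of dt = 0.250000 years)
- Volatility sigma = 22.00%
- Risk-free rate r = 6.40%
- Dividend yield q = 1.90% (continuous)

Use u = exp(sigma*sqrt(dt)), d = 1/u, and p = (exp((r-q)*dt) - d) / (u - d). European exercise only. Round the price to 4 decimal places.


dt = T/N = 0.250000
u = exp(sigma*sqrt(dt)) = 1.116278; d = 1/u = 0.895834
p = (exp((r-q)*dt) - d) / (u - d) = 0.523849
Discount per step: exp(-r*dt) = 0.984127
Stock lattice S(k, i) with i counting down-moves:
  k=0: S(0,0) = 9.8300
  k=1: S(1,0) = 10.9730; S(1,1) = 8.8060
  k=2: S(2,0) = 12.2489; S(2,1) = 9.8300; S(2,2) = 7.8888
Terminal payoffs V(N, i) = max(S_T - K, 0):
  V(2,0) = 0.728934; V(2,1) = 0.000000; V(2,2) = 0.000000
Backward induction: V(k, i) = exp(-r*dt) * [p * V(k+1, i) + (1-p) * V(k+1, i+1)].
  V(1,0) = exp(-r*dt) * [p*0.728934 + (1-p)*0.000000] = 0.375791
  V(1,1) = exp(-r*dt) * [p*0.000000 + (1-p)*0.000000] = 0.000000
  V(0,0) = exp(-r*dt) * [p*0.375791 + (1-p)*0.000000] = 0.193733

Answer: Price = V(0,0) = 0.1937


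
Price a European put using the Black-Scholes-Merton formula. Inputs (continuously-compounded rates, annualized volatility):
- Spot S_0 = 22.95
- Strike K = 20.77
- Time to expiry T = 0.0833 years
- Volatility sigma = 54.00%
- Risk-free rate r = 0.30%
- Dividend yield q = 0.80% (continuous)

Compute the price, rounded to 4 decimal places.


d1 = (ln(S/K) + (r - q + 0.5*sigma^2) * T) / (sigma * sqrt(T)) = 0.71565294
d2 = d1 - sigma * sqrt(T) = 0.55979955
exp(-rT) = 0.99975013; exp(-qT) = 0.99933382
P = K * exp(-rT) * N(-d2) - S_0 * exp(-qT) * N(-d1)
N(-d1) = 0.23710284; N(-d2) = 0.28780809
P = 20.7700 * 0.99975013 * 0.28780809 - 22.9500 * 0.99933382 * 0.23710284 = 0.5384

Answer: Price = 0.5384


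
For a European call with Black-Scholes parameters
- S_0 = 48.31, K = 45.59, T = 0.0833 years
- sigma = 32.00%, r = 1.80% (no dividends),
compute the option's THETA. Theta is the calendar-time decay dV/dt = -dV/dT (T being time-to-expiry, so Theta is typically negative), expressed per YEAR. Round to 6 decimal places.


d1 = 0.6898681623; d2 = 0.5975105963
phi(d1) = 0.3144602588; exp(-qT) = 1.0000000000; exp(-rT) = 0.9985017235
Theta = -S*exp(-qT)*phi(d1)*sigma/(2*sqrt(T)) - r*K*exp(-rT)*N(d2) + q*S*exp(-qT)*N(d1)
N(d1) = 0.7548614505; N(d2) = 0.7249167327; sqrt(T) = 0.2886173938
Term 1 = -48.3100 * 1.0000000000 * 0.3144602588 * 0.3200 / (2 * 0.2886173938) = -8.4217100862
Term 2 = -0.0180 * 45.5900 * 0.9985017235 * 0.7249167327 = -0.5939898727
Term 3 = 0 (no dividend yield, q = 0)
Theta = -8.4217100862 + (-0.5939898727) + (0.0000000000) = -9.015700

Answer: Theta = -9.015700


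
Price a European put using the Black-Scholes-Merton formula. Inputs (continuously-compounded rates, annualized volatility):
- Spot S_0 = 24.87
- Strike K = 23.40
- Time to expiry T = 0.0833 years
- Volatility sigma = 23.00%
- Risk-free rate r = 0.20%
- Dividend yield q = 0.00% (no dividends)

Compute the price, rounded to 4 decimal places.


d1 = (ln(S/K) + (r - q + 0.5*sigma^2) * T) / (sigma * sqrt(T)) = 0.95351330
d2 = d1 - sigma * sqrt(T) = 0.88713130
exp(-rT) = 0.99983341; exp(-qT) = 1.00000000
P = K * exp(-rT) * N(-d2) - S_0 * exp(-qT) * N(-d1)
N(-d1) = 0.17016503; N(-d2) = 0.18750411
P = 23.4000 * 0.99983341 * 0.18750411 - 24.8700 * 1.00000000 * 0.17016503 = 0.1549

Answer: Price = 0.1549


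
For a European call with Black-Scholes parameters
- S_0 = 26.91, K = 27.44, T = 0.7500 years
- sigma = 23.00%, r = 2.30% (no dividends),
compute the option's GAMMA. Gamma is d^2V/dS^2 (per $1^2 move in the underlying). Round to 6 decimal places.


d1 = 0.0882776689; d2 = -0.1109081740
phi(d1) = 0.3973908370; exp(-qT) = 1.0000000000; exp(-rT) = 0.9828979294
Gamma = exp(-qT) * phi(d1) / (S * sigma * sqrt(T)) = 1.0000000000 * 0.3973908370 / (26.9100 * 0.2300 * 0.8660254038) = 0.074139

Answer: Gamma = 0.074139


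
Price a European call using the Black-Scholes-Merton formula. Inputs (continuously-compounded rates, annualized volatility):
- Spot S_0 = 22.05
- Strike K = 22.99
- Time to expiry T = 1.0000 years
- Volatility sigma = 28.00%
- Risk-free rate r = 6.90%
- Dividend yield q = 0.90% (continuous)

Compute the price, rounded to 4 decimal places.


d1 = (ln(S/K) + (r - q + 0.5*sigma^2) * T) / (sigma * sqrt(T)) = 0.20519023
d2 = d1 - sigma * sqrt(T) = -0.07480977
exp(-rT) = 0.93332668; exp(-qT) = 0.99104038
C = S_0 * exp(-qT) * N(d1) - K * exp(-rT) * N(d2)
N(d1) = 0.58128825; N(d2) = 0.47018303
C = 22.0500 * 0.99104038 * 0.58128825 - 22.9900 * 0.93332668 * 0.47018303 = 2.6138

Answer: Price = 2.6138


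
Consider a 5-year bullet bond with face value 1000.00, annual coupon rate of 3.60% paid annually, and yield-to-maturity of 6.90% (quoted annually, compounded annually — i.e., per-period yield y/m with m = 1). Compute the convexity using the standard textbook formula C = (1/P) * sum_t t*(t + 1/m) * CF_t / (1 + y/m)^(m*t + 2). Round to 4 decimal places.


Answer: Convexity = 23.7160

Derivation:
Coupon per period c = face * coupon_rate / m = 36.000000
Periods per year m = 1; per-period yield y/m = 0.069000
Number of cashflows N = 5
Cashflows (t years, CF_t, discount factor 1/(1+y/m)^(m*t), PV):
  t = 1.0000: CF_t = 36.000000, DF = 0.935454, PV = 33.676333
  t = 2.0000: CF_t = 36.000000, DF = 0.875074, PV = 31.502650
  t = 3.0000: CF_t = 36.000000, DF = 0.818591, PV = 29.469270
  t = 4.0000: CF_t = 36.000000, DF = 0.765754, PV = 27.567138
  t = 5.0000: CF_t = 1036.000000, DF = 0.716327, PV = 742.115033
Price P = sum_t PV_t = 864.330425
Convexity numerator sum_t t*(t + 1/m) * CF_t / (1+y/m)^(m*t + 2):
  t = 1.0000: term = 58.938541
  t = 2.0000: term = 165.402828
  t = 3.0000: term = 309.453373
  t = 4.0000: term = 482.465502
  t = 5.0000: term = 19482.158562
Convexity = (1/P) * sum = 20498.418806 / 864.330425 = 23.715952


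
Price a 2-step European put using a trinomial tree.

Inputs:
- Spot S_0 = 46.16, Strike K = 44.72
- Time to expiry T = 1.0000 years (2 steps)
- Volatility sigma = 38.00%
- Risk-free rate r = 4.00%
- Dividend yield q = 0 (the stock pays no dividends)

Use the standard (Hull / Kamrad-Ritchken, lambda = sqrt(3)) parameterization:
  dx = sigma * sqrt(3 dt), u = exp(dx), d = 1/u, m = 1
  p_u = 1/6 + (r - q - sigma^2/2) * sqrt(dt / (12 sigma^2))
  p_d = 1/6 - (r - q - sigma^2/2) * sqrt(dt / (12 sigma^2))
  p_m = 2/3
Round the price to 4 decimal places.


Answer: Price = V(0,0) = 4.5711

Derivation:
dt = T/N = 0.500000; dx = sigma*sqrt(3*dt) = 0.465403
u = exp(dx) = 1.592656; d = 1/u = 0.627882
p_u = 0.149370, p_m = 0.666667, p_d = 0.183964
Discount per step: exp(-r*dt) = 0.980199
Stock lattice S(k, j) with j the centered position index:
  k=0: S(0,+0) = 46.1600
  k=1: S(1,-1) = 28.9830; S(1,+0) = 46.1600; S(1,+1) = 73.5170
  k=2: S(2,-2) = 18.1979; S(2,-1) = 28.9830; S(2,+0) = 46.1600; S(2,+1) = 73.5170; S(2,+2) = 117.0873
Terminal payoffs V(N, j) = max(K - S_T, 0):
  V(2,-2) = 26.522076; V(2,-1) = 15.736968; V(2,+0) = 0.000000; V(2,+1) = 0.000000; V(2,+2) = 0.000000
Backward induction: V(k, j) = exp(-r*dt) * [p_u * V(k+1, j+1) + p_m * V(k+1, j) + p_d * V(k+1, j-1)]
  V(1,-1) = exp(-r*dt) * [p_u*0.000000 + p_m*15.736968 + p_d*26.522076] = 15.066051
  V(1,+0) = exp(-r*dt) * [p_u*0.000000 + p_m*0.000000 + p_d*15.736968] = 2.837702
  V(1,+1) = exp(-r*dt) * [p_u*0.000000 + p_m*0.000000 + p_d*0.000000] = 0.000000
  V(0,+0) = exp(-r*dt) * [p_u*0.000000 + p_m*2.837702 + p_d*15.066051] = 4.571063


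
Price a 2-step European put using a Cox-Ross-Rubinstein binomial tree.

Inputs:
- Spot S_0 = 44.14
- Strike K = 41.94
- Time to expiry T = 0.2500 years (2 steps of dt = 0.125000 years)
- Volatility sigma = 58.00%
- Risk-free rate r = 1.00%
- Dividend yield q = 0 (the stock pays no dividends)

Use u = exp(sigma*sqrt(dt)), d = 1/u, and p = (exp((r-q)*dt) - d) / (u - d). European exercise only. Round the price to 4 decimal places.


Answer: Price = V(0,0) = 3.7902

Derivation:
dt = T/N = 0.125000
u = exp(sigma*sqrt(dt)) = 1.227600; d = 1/u = 0.814598
p = (exp((r-q)*dt) - d) / (u - d) = 0.451942
Discount per step: exp(-r*dt) = 0.998751
Stock lattice S(k, i) with i counting down-moves:
  k=0: S(0,0) = 44.1400
  k=1: S(1,0) = 54.1863; S(1,1) = 35.9563
  k=2: S(2,0) = 66.5190; S(2,1) = 44.1400; S(2,2) = 29.2900
Terminal payoffs V(N, i) = max(K - S_T, 0):
  V(2,0) = 0.000000; V(2,1) = 0.000000; V(2,2) = 12.650050
Backward induction: V(k, i) = exp(-r*dt) * [p * V(k+1, i) + (1-p) * V(k+1, i+1)].
  V(1,0) = exp(-r*dt) * [p*0.000000 + (1-p)*0.000000] = 0.000000
  V(1,1) = exp(-r*dt) * [p*0.000000 + (1-p)*12.650050] = 6.924298
  V(0,0) = exp(-r*dt) * [p*0.000000 + (1-p)*6.924298] = 3.790175


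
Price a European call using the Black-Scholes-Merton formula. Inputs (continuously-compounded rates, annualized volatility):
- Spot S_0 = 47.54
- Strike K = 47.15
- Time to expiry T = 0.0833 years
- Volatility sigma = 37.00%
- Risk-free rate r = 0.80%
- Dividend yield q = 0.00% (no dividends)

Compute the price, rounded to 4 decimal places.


d1 = (ln(S/K) + (r - q + 0.5*sigma^2) * T) / (sigma * sqrt(T)) = 0.13677265
d2 = d1 - sigma * sqrt(T) = 0.02998422
exp(-rT) = 0.99933382; exp(-qT) = 1.00000000
C = S_0 * exp(-qT) * N(d1) - K * exp(-rT) * N(d2)
N(d1) = 0.55439475; N(d2) = 0.51196018
C = 47.5400 * 1.00000000 * 0.55439475 - 47.1500 * 0.99933382 * 0.51196018 = 2.2331

Answer: Price = 2.2331


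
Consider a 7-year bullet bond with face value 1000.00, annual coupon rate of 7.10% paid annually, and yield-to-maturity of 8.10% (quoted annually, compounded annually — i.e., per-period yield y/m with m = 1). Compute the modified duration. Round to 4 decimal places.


Coupon per period c = face * coupon_rate / m = 71.000000
Periods per year m = 1; per-period yield y/m = 0.081000
Number of cashflows N = 7
Cashflows (t years, CF_t, discount factor 1/(1+y/m)^(m*t), PV):
  t = 1.0000: CF_t = 71.000000, DF = 0.925069, PV = 65.679926
  t = 2.0000: CF_t = 71.000000, DF = 0.855753, PV = 60.758488
  t = 3.0000: CF_t = 71.000000, DF = 0.791631, PV = 56.205817
  t = 4.0000: CF_t = 71.000000, DF = 0.732314, PV = 51.994281
  t = 5.0000: CF_t = 71.000000, DF = 0.677441, PV = 48.098317
  t = 6.0000: CF_t = 71.000000, DF = 0.626680, PV = 44.494280
  t = 7.0000: CF_t = 1071.000000, DF = 0.579722, PV = 620.882777
Price P = sum_t PV_t = 948.113887
First compute Macaulay numerator sum_t t * PV_t:
  t * PV_t at t = 1.0000: 65.679926
  t * PV_t at t = 2.0000: 121.516977
  t * PV_t at t = 3.0000: 168.617452
  t * PV_t at t = 4.0000: 207.977122
  t * PV_t at t = 5.0000: 240.491584
  t * PV_t at t = 6.0000: 266.965681
  t * PV_t at t = 7.0000: 4346.179442
Macaulay duration D = 5417.428184 / 948.113887 = 5.713900
Modified duration = D / (1 + y/m) = 5.713900 / (1 + 0.081000) = 5.285754

Answer: Modified duration = 5.2858


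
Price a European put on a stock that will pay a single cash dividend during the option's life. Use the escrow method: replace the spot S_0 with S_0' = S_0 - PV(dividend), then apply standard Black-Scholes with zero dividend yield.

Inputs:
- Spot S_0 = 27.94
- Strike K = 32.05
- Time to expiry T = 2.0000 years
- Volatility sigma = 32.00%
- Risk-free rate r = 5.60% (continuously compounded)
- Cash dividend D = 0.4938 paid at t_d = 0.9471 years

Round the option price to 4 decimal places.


Answer: Price = 5.6362

Derivation:
PV(D) = D * exp(-r * t_d) = 0.4938 * 0.94834435 = 0.46829244
S_0' = S_0 - PV(D) = 27.9400 - 0.46829244 = 27.47170756
d1 = (ln(S_0'/K) + (r + sigma^2/2)*T) / (sigma*sqrt(T)) = 0.13315589
d2 = d1 - sigma*sqrt(T) = -0.31939245
exp(-rT) = 0.89404426
N(-d1) = 0.44703505; N(-d2) = 0.62528553
P = K * exp(-rT) * N(-d2) - S_0' * N(-d1) = 32.0500 * 0.89404426 * 0.62528553 - 27.47170756 * 0.44703505 = 5.6362


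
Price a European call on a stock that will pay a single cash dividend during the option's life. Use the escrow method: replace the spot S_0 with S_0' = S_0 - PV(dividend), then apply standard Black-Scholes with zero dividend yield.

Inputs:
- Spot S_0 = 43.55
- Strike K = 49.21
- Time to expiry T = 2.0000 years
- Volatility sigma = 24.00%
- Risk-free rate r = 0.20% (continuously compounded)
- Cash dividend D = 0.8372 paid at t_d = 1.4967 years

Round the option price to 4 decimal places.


Answer: Price = 3.5264

Derivation:
PV(D) = D * exp(-r * t_d) = 0.8372 * 0.99701108 = 0.83469767
S_0' = S_0 - PV(D) = 43.5500 - 0.83469767 = 42.71530233
d1 = (ln(S_0'/K) + (r + sigma^2/2)*T) / (sigma*sqrt(T)) = -0.23552440
d2 = d1 - sigma*sqrt(T) = -0.57493565
exp(-rT) = 0.99600799
N(d1) = 0.40690087; N(d2) = 0.28266741
C = S_0' * N(d1) - K * exp(-rT) * N(d2) = 42.71530233 * 0.40690087 - 49.2100 * 0.99600799 * 0.28266741 = 3.5264


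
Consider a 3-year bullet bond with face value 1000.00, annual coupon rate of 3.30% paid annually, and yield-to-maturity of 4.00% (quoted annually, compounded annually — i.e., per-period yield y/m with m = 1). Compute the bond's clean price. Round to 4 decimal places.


Coupon per period c = face * coupon_rate / m = 33.000000
Periods per year m = 1; per-period yield y/m = 0.040000
Number of cashflows N = 3
Cashflows (t years, CF_t, discount factor 1/(1+y/m)^(m*t), PV):
  t = 1.0000: CF_t = 33.000000, DF = 0.961538, PV = 31.730769
  t = 2.0000: CF_t = 33.000000, DF = 0.924556, PV = 30.510355
  t = 3.0000: CF_t = 1033.000000, DF = 0.888996, PV = 918.333239
Price P = sum_t PV_t = 980.574363

Answer: Price = 980.5744


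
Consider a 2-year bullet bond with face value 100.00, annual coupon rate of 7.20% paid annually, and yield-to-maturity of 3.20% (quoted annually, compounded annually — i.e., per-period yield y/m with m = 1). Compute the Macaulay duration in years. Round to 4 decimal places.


Answer: Macaulay duration = 1.9352 years

Derivation:
Coupon per period c = face * coupon_rate / m = 7.200000
Periods per year m = 1; per-period yield y/m = 0.032000
Number of cashflows N = 2
Cashflows (t years, CF_t, discount factor 1/(1+y/m)^(m*t), PV):
  t = 1.0000: CF_t = 7.200000, DF = 0.968992, PV = 6.976744
  t = 2.0000: CF_t = 107.200000, DF = 0.938946, PV = 100.655009
Price P = sum_t PV_t = 107.631753
Macaulay numerator sum_t t * PV_t:
  t * PV_t at t = 1.0000: 6.976744
  t * PV_t at t = 2.0000: 201.310017
Macaulay duration D = (sum_t t * PV_t) / P = 208.286762 / 107.631753 = 1.935179


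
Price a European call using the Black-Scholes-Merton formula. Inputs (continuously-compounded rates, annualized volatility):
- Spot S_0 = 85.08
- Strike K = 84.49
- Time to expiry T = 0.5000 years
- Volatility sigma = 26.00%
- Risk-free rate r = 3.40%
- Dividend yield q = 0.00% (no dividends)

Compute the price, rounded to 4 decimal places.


d1 = (ln(S/K) + (r - q + 0.5*sigma^2) * T) / (sigma * sqrt(T)) = 0.22224261
d2 = d1 - sigma * sqrt(T) = 0.03839484
exp(-rT) = 0.98314368; exp(-qT) = 1.00000000
C = S_0 * exp(-qT) * N(d1) - K * exp(-rT) * N(d2)
N(d1) = 0.58793749; N(d2) = 0.51531356
C = 85.0800 * 1.00000000 * 0.58793749 - 84.4900 * 0.98314368 * 0.51531356 = 7.2168

Answer: Price = 7.2168


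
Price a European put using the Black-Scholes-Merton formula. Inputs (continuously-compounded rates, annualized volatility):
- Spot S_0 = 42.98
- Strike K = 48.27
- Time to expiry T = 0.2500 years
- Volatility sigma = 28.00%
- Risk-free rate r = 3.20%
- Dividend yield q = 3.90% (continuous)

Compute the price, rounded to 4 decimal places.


d1 = (ln(S/K) + (r - q + 0.5*sigma^2) * T) / (sigma * sqrt(T)) = -0.77160970
d2 = d1 - sigma * sqrt(T) = -0.91160970
exp(-rT) = 0.99203191; exp(-qT) = 0.99029738
P = K * exp(-rT) * N(-d2) - S_0 * exp(-qT) * N(-d1)
N(-d1) = 0.77982719; N(-d2) = 0.81901289
P = 48.2700 * 0.99203191 * 0.81901289 - 42.9800 * 0.99029738 * 0.77982719 = 6.0270

Answer: Price = 6.0270
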